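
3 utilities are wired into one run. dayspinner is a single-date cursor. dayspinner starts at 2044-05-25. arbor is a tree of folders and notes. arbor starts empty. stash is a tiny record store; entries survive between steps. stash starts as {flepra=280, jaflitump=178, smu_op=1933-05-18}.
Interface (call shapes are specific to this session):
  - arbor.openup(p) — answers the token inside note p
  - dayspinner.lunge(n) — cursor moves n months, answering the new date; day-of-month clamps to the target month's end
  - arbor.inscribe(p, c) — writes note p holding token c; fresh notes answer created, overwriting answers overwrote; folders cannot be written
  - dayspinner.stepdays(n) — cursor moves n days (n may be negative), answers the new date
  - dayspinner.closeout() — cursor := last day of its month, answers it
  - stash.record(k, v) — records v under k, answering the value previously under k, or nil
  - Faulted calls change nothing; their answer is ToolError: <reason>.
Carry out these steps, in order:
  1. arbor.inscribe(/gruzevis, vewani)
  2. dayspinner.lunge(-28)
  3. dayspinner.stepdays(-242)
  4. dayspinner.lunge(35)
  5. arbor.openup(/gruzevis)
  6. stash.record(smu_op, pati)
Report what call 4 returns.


CALL inscribe[p=/gruzevis; c=vewani]
RET  created
CALL lunge[n=-28]
RET  2042-01-25
CALL stepdays[n=-242]
RET  2041-05-28
CALL lunge[n=35]
RET  2044-04-28
CALL openup[p=/gruzevis]
RET  vewani
CALL record[k=smu_op; v=pati]
RET  1933-05-18

Answer: 2044-04-28


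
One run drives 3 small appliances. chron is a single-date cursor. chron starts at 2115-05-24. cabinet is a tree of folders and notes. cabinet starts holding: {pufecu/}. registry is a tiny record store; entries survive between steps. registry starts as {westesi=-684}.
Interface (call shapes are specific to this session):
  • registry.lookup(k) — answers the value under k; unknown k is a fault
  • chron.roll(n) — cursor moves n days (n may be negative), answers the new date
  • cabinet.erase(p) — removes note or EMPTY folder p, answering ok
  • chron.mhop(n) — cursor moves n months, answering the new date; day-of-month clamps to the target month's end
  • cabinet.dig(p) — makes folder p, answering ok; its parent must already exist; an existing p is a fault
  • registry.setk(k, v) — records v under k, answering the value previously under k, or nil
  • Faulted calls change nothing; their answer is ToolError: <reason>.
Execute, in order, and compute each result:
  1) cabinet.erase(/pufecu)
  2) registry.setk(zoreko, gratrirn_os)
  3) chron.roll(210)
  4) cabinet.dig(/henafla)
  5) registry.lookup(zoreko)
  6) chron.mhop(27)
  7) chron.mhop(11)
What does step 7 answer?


# 1. cabinet.erase(p='/pufecu') ~> ok
# 2. registry.setk(k='zoreko', v='gratrirn_os') ~> nil
# 3. chron.roll(n='210') ~> 2115-12-20
# 4. cabinet.dig(p='/henafla') ~> ok
# 5. registry.lookup(k='zoreko') ~> gratrirn_os
# 6. chron.mhop(n='27') ~> 2118-03-20
# 7. chron.mhop(n='11') ~> 2119-02-20

Answer: 2119-02-20


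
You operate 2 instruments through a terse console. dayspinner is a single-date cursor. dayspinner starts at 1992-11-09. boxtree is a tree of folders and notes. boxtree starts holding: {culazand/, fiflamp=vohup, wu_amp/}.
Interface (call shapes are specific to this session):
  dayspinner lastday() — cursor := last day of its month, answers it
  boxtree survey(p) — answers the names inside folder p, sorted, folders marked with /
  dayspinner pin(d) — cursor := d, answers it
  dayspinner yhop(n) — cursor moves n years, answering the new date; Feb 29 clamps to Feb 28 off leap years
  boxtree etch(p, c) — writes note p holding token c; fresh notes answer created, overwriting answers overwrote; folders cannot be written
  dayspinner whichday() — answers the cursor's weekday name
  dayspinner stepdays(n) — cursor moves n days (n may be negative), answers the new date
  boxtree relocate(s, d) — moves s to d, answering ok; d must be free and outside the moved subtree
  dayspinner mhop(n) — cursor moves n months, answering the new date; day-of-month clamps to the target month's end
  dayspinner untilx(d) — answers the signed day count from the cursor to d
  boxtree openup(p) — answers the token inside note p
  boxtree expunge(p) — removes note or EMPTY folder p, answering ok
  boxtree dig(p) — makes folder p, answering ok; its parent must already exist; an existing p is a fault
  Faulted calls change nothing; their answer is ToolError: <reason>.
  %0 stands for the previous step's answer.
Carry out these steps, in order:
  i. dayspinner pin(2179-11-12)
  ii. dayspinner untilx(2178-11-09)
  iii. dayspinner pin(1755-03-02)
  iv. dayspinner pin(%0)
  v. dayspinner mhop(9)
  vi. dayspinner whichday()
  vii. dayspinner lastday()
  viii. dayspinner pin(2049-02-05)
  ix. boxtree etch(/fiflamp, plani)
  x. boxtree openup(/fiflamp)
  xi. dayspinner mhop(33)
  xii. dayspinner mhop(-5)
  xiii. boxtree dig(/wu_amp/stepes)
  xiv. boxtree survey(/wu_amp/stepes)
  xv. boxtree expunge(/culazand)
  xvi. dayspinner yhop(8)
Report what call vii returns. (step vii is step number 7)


→ dayspinner pin(d: 2179-11-12)
← 2179-11-12
→ dayspinner untilx(d: 2178-11-09)
← -368
→ dayspinner pin(d: 1755-03-02)
← 1755-03-02
→ dayspinner pin(d: %0)
← 1755-03-02
→ dayspinner mhop(n: 9)
← 1755-12-02
→ dayspinner whichday()
← Tuesday
→ dayspinner lastday()
← 1755-12-31
→ dayspinner pin(d: 2049-02-05)
← 2049-02-05
→ boxtree etch(p: /fiflamp, c: plani)
← overwrote
→ boxtree openup(p: /fiflamp)
← plani
→ dayspinner mhop(n: 33)
← 2051-11-05
→ dayspinner mhop(n: -5)
← 2051-06-05
→ boxtree dig(p: /wu_amp/stepes)
← ok
→ boxtree survey(p: /wu_amp/stepes)
← []
→ boxtree expunge(p: /culazand)
← ok
→ dayspinner yhop(n: 8)
← 2059-06-05

Answer: 1755-12-31


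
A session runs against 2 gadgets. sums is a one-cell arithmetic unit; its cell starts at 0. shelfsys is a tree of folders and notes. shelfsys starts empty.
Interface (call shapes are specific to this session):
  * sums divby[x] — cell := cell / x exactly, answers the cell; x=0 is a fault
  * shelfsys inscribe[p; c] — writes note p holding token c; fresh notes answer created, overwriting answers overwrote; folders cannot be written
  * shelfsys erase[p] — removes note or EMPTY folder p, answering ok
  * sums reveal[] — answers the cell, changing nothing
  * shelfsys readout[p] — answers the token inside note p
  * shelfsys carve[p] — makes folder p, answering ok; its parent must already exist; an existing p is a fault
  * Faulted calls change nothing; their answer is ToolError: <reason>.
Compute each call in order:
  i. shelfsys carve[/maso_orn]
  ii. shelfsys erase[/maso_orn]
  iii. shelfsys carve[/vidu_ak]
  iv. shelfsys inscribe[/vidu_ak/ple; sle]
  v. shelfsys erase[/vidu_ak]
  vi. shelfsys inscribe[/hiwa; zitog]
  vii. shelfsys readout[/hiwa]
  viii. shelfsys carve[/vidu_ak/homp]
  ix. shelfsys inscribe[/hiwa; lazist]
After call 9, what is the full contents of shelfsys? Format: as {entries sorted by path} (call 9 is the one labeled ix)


% shelfsys carve p=/maso_orn
= ok
% shelfsys erase p=/maso_orn
= ok
% shelfsys carve p=/vidu_ak
= ok
% shelfsys inscribe p=/vidu_ak/ple c=sle
= created
% shelfsys erase p=/vidu_ak
= ToolError: not empty
% shelfsys inscribe p=/hiwa c=zitog
= created
% shelfsys readout p=/hiwa
= zitog
% shelfsys carve p=/vidu_ak/homp
= ok
% shelfsys inscribe p=/hiwa c=lazist
= overwrote

Answer: {hiwa=lazist, vidu_ak/, vidu_ak/homp/, vidu_ak/ple=sle}


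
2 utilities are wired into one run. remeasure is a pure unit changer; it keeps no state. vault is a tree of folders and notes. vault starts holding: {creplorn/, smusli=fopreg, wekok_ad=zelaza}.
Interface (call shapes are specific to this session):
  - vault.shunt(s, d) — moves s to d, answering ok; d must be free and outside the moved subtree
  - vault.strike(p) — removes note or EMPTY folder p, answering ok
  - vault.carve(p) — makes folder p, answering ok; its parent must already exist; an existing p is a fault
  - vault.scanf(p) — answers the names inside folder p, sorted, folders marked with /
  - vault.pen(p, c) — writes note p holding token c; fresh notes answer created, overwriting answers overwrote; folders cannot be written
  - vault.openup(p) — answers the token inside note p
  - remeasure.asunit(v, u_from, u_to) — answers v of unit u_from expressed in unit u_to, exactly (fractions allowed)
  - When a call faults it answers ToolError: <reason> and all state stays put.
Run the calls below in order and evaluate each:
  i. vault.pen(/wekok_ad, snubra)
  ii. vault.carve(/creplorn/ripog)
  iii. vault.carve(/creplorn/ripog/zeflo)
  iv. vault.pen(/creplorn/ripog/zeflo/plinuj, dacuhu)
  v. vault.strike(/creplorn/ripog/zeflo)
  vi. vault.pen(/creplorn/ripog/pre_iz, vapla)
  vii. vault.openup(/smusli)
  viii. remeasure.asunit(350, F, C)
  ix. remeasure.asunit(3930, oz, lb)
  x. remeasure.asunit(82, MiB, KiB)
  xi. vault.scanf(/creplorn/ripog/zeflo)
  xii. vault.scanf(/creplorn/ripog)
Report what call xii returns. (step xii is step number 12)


% 1. vault.pen(p=/wekok_ad, c=snubra) => overwrote
% 2. vault.carve(p=/creplorn/ripog) => ok
% 3. vault.carve(p=/creplorn/ripog/zeflo) => ok
% 4. vault.pen(p=/creplorn/ripog/zeflo/plinuj, c=dacuhu) => created
% 5. vault.strike(p=/creplorn/ripog/zeflo) => ToolError: not empty
% 6. vault.pen(p=/creplorn/ripog/pre_iz, c=vapla) => created
% 7. vault.openup(p=/smusli) => fopreg
% 8. remeasure.asunit(v=350, u_from=F, u_to=C) => 530/3
% 9. remeasure.asunit(v=3930, u_from=oz, u_to=lb) => 1965/8
% 10. remeasure.asunit(v=82, u_from=MiB, u_to=KiB) => 83968
% 11. vault.scanf(p=/creplorn/ripog/zeflo) => [plinuj]
% 12. vault.scanf(p=/creplorn/ripog) => [pre_iz, zeflo/]

Answer: [pre_iz, zeflo/]


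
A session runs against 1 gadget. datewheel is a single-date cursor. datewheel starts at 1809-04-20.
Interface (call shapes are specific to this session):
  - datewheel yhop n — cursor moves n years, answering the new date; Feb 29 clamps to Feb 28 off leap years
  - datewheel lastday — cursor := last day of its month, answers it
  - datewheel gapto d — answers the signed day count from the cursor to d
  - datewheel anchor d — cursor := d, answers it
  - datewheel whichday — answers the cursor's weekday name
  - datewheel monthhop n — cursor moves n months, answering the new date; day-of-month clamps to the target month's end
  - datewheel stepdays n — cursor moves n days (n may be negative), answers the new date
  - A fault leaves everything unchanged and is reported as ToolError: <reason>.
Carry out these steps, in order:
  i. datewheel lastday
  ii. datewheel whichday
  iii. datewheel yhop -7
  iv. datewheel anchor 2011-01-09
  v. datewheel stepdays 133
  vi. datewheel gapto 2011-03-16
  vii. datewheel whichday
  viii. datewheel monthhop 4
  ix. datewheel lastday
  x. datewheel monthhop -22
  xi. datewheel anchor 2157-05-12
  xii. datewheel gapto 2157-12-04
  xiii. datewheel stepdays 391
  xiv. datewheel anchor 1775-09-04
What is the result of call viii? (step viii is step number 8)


Answer: 2011-09-22

Derivation:
>>> datewheel lastday
[out] 1809-04-30
>>> datewheel whichday
[out] Sunday
>>> datewheel yhop n='-7'
[out] 1802-04-30
>>> datewheel anchor d='2011-01-09'
[out] 2011-01-09
>>> datewheel stepdays n='133'
[out] 2011-05-22
>>> datewheel gapto d='2011-03-16'
[out] -67
>>> datewheel whichday
[out] Sunday
>>> datewheel monthhop n='4'
[out] 2011-09-22
>>> datewheel lastday
[out] 2011-09-30
>>> datewheel monthhop n='-22'
[out] 2009-11-30
>>> datewheel anchor d='2157-05-12'
[out] 2157-05-12
>>> datewheel gapto d='2157-12-04'
[out] 206
>>> datewheel stepdays n='391'
[out] 2158-06-07
>>> datewheel anchor d='1775-09-04'
[out] 1775-09-04


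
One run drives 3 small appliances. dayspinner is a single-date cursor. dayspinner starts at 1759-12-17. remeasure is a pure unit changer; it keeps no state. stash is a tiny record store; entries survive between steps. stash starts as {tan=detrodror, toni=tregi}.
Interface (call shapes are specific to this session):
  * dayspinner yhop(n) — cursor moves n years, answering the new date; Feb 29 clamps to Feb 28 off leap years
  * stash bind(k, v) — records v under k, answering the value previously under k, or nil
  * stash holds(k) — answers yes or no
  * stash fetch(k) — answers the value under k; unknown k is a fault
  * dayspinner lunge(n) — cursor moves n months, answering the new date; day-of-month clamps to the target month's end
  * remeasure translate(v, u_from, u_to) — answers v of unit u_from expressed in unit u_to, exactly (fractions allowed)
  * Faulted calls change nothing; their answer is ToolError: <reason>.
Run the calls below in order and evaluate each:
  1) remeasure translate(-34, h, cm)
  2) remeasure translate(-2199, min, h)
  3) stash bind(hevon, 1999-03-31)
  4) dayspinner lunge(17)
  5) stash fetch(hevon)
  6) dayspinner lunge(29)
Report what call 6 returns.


Answer: 1763-10-17

Derivation:
~$ remeasure translate v='-34' u_from='h' u_to='cm'
[out] ToolError: incompatible units
~$ remeasure translate v='-2199' u_from='min' u_to='h'
[out] -733/20
~$ stash bind k='hevon' v='1999-03-31'
[out] nil
~$ dayspinner lunge n='17'
[out] 1761-05-17
~$ stash fetch k='hevon'
[out] 1999-03-31
~$ dayspinner lunge n='29'
[out] 1763-10-17


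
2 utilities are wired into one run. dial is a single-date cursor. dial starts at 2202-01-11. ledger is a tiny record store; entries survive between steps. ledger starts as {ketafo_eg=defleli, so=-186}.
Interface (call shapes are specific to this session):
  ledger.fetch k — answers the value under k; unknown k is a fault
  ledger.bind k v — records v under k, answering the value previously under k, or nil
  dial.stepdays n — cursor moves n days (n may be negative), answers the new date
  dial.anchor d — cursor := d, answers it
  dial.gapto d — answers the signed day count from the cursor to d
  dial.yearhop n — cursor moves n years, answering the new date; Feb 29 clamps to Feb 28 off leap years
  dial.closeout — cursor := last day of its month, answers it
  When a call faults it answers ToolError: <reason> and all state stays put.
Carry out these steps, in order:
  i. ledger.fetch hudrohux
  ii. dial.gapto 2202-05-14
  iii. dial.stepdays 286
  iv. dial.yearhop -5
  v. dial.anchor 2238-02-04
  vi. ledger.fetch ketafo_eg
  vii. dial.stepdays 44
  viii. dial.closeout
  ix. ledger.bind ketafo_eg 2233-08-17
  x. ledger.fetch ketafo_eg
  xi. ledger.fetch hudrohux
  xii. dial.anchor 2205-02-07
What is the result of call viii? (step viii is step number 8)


Next I call ledger.fetch using k=hudrohux, yielding ToolError: no such key hudrohux.
I invoke dial.gapto using d=2202-05-14, — result: 123.
I invoke dial.stepdays using n=286, giving 2202-10-24.
I run dial.yearhop using n=-5, and see 2197-10-24.
I use dial.anchor using d=2238-02-04, and observe 2238-02-04.
Then ledger.fetch using k=ketafo_eg, yielding defleli.
I invoke dial.stepdays using n=44, — result: 2238-03-20.
I invoke dial.closeout(): 2238-03-31.
Next I call ledger.bind using k=ketafo_eg, v=2233-08-17, — result: defleli.
Next I call ledger.fetch using k=ketafo_eg, yielding 2233-08-17.
I try ledger.fetch using k=hudrohux: ToolError: no such key hudrohux.
I invoke dial.anchor using d=2205-02-07, and see 2205-02-07.

Answer: 2238-03-31


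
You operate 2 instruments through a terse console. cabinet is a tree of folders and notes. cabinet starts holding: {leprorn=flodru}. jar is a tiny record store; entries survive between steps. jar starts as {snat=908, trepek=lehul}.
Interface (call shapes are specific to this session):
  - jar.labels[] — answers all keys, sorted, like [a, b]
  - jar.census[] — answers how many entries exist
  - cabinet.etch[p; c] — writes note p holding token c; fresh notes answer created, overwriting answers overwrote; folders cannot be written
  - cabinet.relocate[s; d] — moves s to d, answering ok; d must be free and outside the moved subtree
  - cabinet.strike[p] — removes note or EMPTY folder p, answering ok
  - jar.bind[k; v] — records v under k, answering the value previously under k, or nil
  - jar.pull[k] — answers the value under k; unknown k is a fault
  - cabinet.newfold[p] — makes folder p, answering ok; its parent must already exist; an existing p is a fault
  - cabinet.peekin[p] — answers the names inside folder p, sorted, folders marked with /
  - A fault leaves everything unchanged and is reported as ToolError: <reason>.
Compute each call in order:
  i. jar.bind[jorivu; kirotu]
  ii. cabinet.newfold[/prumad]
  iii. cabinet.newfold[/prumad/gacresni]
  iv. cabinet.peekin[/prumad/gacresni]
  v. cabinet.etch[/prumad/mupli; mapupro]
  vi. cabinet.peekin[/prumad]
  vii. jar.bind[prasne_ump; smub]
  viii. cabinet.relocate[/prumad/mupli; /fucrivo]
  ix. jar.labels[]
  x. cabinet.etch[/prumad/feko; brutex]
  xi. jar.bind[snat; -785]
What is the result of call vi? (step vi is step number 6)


Answer: [gacresni/, mupli]

Derivation:
> jar.bind k: jorivu v: kirotu
  nil
> cabinet.newfold p: /prumad
  ok
> cabinet.newfold p: /prumad/gacresni
  ok
> cabinet.peekin p: /prumad/gacresni
  []
> cabinet.etch p: /prumad/mupli c: mapupro
  created
> cabinet.peekin p: /prumad
  [gacresni/, mupli]
> jar.bind k: prasne_ump v: smub
  nil
> cabinet.relocate s: /prumad/mupli d: /fucrivo
  ok
> jar.labels
  [jorivu, prasne_ump, snat, trepek]
> cabinet.etch p: /prumad/feko c: brutex
  created
> jar.bind k: snat v: -785
  908


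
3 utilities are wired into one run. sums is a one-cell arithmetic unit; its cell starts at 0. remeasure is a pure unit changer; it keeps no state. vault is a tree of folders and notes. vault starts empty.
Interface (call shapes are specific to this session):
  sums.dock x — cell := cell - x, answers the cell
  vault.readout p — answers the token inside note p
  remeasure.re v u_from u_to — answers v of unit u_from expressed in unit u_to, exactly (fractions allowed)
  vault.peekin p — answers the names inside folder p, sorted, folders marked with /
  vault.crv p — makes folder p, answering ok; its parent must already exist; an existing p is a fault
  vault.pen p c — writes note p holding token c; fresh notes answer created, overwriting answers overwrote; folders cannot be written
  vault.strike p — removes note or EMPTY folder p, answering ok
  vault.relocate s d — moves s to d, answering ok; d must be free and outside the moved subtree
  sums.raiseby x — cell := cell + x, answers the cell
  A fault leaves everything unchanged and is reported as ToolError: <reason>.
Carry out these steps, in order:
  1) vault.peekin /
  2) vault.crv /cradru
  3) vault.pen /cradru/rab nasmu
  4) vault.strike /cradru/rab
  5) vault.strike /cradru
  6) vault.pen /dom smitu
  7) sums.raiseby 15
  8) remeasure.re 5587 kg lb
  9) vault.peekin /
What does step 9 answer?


Answer: [dom]

Derivation:
// 1. peekin(p: /) ~> []
// 2. crv(p: /cradru) ~> ok
// 3. pen(p: /cradru/rab, c: nasmu) ~> created
// 4. strike(p: /cradru/rab) ~> ok
// 5. strike(p: /cradru) ~> ok
// 6. pen(p: /dom, c: smitu) ~> created
// 7. raiseby(x: 15) ~> 15
// 8. re(v: 5587, u_from: kg, u_to: lb) ~> 558700000000/45359237
// 9. peekin(p: /) ~> [dom]


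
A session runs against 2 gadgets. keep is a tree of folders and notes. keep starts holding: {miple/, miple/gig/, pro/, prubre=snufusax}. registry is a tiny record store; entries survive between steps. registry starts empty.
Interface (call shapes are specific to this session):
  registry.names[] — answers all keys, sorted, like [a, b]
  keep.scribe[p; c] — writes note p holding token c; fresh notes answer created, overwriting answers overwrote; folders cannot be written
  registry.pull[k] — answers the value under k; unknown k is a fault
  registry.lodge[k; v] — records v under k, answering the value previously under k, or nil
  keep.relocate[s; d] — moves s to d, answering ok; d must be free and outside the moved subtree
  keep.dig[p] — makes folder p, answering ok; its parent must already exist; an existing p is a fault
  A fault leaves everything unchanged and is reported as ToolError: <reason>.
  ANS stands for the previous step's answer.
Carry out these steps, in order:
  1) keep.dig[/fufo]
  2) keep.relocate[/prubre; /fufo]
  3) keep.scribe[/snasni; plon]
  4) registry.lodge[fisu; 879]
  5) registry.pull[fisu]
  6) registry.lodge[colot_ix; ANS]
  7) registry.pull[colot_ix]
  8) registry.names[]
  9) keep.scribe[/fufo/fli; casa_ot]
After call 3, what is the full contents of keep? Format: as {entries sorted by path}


Answer: {fufo/, miple/, miple/gig/, pro/, prubre=snufusax, snasni=plon}

Derivation:
$ keep.dig p: /fufo
  ok
$ keep.relocate s: /prubre d: /fufo
  ToolError: exists
$ keep.scribe p: /snasni c: plon
  created
$ registry.lodge k: fisu v: 879
  nil
$ registry.pull k: fisu
  879
$ registry.lodge k: colot_ix v: ANS
  nil
$ registry.pull k: colot_ix
  879
$ registry.names
  [colot_ix, fisu]
$ keep.scribe p: /fufo/fli c: casa_ot
  created


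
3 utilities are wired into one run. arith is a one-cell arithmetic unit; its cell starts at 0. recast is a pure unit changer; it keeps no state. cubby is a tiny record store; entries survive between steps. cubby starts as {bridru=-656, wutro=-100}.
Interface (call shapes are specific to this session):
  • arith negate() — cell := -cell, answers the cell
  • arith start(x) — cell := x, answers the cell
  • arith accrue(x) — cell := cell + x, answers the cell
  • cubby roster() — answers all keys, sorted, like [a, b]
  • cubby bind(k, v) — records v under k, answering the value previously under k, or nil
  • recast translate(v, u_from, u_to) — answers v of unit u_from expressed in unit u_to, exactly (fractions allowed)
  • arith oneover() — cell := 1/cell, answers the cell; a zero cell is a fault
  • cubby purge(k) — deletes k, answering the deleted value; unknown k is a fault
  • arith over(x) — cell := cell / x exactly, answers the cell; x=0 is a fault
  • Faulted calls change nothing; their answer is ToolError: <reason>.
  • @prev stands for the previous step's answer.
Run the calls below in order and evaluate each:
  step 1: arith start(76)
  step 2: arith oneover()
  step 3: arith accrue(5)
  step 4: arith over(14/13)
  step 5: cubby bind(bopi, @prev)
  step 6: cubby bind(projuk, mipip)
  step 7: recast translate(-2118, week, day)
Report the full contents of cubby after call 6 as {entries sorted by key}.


Answer: {bopi=4953/1064, bridru=-656, projuk=mipip, wutro=-100}

Derivation:
Calling arith start with 76, → 76.
Using arith oneover(), → 1/76.
Invoking arith accrue with 5, → 381/76.
Using arith over with 14/13: 4953/1064.
Invoking cubby bind with bopi, @prev, and get nil.
Using cubby bind with projuk, mipip, — result: nil.
Next I call recast translate with -2118, week, day, — result: -14826.


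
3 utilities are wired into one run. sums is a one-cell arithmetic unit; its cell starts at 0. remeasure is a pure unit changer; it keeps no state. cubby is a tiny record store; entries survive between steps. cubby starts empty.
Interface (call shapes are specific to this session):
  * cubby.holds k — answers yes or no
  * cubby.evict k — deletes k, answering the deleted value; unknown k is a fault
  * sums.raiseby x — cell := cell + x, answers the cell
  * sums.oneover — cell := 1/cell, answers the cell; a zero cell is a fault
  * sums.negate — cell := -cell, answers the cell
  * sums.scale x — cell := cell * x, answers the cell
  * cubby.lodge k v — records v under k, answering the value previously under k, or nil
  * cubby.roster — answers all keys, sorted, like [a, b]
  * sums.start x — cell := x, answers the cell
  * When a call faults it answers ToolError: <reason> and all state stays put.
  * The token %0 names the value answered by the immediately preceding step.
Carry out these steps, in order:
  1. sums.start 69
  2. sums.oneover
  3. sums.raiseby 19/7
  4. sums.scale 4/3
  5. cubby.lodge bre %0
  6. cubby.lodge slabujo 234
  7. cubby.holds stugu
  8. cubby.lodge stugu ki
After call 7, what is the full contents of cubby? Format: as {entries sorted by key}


~$ sums.start x→69
  69
~$ sums.oneover
  1/69
~$ sums.raiseby x→19/7
  1318/483
~$ sums.scale x→4/3
  5272/1449
~$ cubby.lodge k→bre v→%0
  nil
~$ cubby.lodge k→slabujo v→234
  nil
~$ cubby.holds k→stugu
  no
~$ cubby.lodge k→stugu v→ki
  nil

Answer: {bre=5272/1449, slabujo=234}


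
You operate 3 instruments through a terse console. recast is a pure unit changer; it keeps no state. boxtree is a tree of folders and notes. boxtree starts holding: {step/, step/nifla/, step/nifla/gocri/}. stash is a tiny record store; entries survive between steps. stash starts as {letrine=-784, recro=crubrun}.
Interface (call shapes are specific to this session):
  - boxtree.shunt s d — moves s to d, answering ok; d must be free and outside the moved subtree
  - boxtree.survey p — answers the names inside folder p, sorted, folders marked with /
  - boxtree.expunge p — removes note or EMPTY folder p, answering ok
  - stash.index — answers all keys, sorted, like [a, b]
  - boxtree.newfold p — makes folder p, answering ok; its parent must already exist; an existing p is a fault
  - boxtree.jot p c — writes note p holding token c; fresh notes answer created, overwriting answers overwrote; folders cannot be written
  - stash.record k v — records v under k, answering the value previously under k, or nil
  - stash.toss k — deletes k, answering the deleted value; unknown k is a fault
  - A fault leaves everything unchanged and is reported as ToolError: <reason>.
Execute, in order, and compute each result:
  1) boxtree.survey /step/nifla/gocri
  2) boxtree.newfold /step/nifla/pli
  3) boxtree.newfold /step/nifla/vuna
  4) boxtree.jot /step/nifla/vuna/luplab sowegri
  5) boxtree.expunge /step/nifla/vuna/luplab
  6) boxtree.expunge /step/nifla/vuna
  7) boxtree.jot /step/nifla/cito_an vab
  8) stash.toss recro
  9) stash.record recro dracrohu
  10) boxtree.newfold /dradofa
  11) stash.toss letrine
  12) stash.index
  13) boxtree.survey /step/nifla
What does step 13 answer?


I invoke boxtree.survey(p='/step/nifla/gocri'), giving [].
Invoking boxtree.newfold(p='/step/nifla/pli'), and get ok.
I run boxtree.newfold(p='/step/nifla/vuna'), → ok.
Using boxtree.jot(p='/step/nifla/vuna/luplab', c='sowegri'), — result: created.
Next I call boxtree.expunge(p='/step/nifla/vuna/luplab'), yielding ok.
I run boxtree.expunge(p='/step/nifla/vuna'), → ok.
I run boxtree.jot(p='/step/nifla/cito_an', c='vab'), → created.
Now I run stash.toss(k='recro'), which returns crubrun.
I use stash.record(k='recro', v='dracrohu'), → nil.
I call boxtree.newfold(p='/dradofa'), → ok.
Next I call stash.toss(k='letrine'), and get -784.
Using stash.index(): [recro].
I call boxtree.survey(p='/step/nifla'), and observe [cito_an, gocri/, pli/].

Answer: [cito_an, gocri/, pli/]


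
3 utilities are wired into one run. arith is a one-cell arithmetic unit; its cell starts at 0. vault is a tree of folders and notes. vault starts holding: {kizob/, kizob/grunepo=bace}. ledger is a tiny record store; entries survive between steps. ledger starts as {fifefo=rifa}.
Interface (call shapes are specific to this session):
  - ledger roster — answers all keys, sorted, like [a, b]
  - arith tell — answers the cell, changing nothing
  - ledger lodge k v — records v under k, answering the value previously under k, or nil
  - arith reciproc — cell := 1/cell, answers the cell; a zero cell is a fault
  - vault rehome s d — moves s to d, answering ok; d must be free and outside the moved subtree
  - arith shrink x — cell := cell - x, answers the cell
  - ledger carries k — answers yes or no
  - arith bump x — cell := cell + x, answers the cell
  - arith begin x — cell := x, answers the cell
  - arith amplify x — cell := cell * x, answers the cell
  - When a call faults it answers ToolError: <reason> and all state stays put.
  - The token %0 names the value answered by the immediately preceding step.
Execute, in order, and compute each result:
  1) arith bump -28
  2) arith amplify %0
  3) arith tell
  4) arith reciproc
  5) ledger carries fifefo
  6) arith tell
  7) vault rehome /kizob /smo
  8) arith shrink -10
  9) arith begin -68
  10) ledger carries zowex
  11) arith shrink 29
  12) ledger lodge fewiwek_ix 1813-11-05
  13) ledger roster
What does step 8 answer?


;; 1. arith bump(x='-28') => -28
;; 2. arith amplify(x='%0') => 784
;; 3. arith tell() => 784
;; 4. arith reciproc() => 1/784
;; 5. ledger carries(k='fifefo') => yes
;; 6. arith tell() => 1/784
;; 7. vault rehome(s='/kizob', d='/smo') => ok
;; 8. arith shrink(x='-10') => 7841/784
;; 9. arith begin(x='-68') => -68
;; 10. ledger carries(k='zowex') => no
;; 11. arith shrink(x='29') => -97
;; 12. ledger lodge(k='fewiwek_ix', v='1813-11-05') => nil
;; 13. ledger roster() => [fewiwek_ix, fifefo]

Answer: 7841/784


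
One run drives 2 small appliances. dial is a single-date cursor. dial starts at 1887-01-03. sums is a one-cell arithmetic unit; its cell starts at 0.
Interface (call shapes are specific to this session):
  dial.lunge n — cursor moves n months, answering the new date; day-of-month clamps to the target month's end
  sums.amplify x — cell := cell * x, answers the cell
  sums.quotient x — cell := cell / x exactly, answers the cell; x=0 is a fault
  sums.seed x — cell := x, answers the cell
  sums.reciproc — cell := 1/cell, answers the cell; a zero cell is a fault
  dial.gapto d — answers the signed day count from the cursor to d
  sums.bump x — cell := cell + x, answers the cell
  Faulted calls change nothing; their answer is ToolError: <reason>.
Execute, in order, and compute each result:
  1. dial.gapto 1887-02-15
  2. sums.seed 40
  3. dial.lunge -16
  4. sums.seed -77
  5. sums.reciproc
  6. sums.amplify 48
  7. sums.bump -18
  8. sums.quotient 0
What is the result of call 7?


Answer: -1434/77

Derivation:
I call gapto with 1887-02-15: 43.
Invoking seed with 40, and get 40.
Next I call lunge with -16, → 1885-09-03.
I use seed with -77, — result: -77.
I call reciproc: -1/77.
I run amplify with 48, — result: -48/77.
Now I run bump with -18, and get -1434/77.
I run quotient with 0, yielding ToolError: division by zero.


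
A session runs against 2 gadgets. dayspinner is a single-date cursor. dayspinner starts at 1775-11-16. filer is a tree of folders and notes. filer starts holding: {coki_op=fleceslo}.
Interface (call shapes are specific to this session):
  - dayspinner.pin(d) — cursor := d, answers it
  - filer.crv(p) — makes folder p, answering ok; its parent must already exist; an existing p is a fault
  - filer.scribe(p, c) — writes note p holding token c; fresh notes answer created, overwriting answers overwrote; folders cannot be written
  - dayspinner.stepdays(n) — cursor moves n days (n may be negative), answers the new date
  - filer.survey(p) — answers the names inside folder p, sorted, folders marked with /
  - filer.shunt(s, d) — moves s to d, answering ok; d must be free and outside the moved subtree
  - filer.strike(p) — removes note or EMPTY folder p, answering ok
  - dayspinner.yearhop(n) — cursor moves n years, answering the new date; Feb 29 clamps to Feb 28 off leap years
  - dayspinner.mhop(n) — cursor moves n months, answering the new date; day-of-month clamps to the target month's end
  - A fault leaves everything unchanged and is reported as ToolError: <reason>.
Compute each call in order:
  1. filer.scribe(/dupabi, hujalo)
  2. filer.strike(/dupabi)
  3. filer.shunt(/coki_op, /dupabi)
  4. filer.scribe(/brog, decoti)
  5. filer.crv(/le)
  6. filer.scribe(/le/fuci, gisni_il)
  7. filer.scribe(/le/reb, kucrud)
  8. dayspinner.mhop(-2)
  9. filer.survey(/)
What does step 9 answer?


~$ scribe p→/dupabi c→hujalo
  created
~$ strike p→/dupabi
  ok
~$ shunt s→/coki_op d→/dupabi
  ok
~$ scribe p→/brog c→decoti
  created
~$ crv p→/le
  ok
~$ scribe p→/le/fuci c→gisni_il
  created
~$ scribe p→/le/reb c→kucrud
  created
~$ mhop n→-2
  1775-09-16
~$ survey p→/
  [brog, dupabi, le/]

Answer: [brog, dupabi, le/]


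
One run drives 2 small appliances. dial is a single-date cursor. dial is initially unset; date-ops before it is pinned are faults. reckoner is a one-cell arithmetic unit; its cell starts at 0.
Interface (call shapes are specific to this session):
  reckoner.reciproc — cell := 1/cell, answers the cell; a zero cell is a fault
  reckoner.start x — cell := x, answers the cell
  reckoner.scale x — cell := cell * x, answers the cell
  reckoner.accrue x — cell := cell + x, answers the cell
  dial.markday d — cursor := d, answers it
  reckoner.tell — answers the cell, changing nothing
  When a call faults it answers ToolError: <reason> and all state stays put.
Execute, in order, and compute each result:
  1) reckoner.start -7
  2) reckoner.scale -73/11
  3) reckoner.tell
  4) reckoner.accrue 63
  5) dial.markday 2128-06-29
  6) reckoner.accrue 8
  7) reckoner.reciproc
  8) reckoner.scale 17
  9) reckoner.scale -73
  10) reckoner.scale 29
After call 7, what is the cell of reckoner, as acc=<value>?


>>> reckoner.start x: -7
  -7
>>> reckoner.scale x: -73/11
  511/11
>>> reckoner.tell
  511/11
>>> reckoner.accrue x: 63
  1204/11
>>> dial.markday d: 2128-06-29
  2128-06-29
>>> reckoner.accrue x: 8
  1292/11
>>> reckoner.reciproc
  11/1292
>>> reckoner.scale x: 17
  11/76
>>> reckoner.scale x: -73
  -803/76
>>> reckoner.scale x: 29
  -23287/76

Answer: acc=11/1292


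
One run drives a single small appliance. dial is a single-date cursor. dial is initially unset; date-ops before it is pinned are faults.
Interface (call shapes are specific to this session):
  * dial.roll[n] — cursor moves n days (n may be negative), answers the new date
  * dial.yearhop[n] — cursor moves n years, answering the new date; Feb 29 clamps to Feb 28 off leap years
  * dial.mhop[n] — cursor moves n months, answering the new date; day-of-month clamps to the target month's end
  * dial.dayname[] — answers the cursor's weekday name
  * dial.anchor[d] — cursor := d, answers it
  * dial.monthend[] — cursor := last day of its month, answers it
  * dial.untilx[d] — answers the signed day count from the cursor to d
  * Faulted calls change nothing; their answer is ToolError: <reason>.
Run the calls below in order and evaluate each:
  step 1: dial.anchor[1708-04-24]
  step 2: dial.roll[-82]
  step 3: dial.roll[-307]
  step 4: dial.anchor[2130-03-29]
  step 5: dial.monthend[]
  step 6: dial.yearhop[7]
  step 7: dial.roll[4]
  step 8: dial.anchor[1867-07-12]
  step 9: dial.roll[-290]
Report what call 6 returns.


→ dial.anchor(d→1708-04-24)
← 1708-04-24
→ dial.roll(n→-82)
← 1708-02-02
→ dial.roll(n→-307)
← 1707-04-01
→ dial.anchor(d→2130-03-29)
← 2130-03-29
→ dial.monthend()
← 2130-03-31
→ dial.yearhop(n→7)
← 2137-03-31
→ dial.roll(n→4)
← 2137-04-04
→ dial.anchor(d→1867-07-12)
← 1867-07-12
→ dial.roll(n→-290)
← 1866-09-25

Answer: 2137-03-31


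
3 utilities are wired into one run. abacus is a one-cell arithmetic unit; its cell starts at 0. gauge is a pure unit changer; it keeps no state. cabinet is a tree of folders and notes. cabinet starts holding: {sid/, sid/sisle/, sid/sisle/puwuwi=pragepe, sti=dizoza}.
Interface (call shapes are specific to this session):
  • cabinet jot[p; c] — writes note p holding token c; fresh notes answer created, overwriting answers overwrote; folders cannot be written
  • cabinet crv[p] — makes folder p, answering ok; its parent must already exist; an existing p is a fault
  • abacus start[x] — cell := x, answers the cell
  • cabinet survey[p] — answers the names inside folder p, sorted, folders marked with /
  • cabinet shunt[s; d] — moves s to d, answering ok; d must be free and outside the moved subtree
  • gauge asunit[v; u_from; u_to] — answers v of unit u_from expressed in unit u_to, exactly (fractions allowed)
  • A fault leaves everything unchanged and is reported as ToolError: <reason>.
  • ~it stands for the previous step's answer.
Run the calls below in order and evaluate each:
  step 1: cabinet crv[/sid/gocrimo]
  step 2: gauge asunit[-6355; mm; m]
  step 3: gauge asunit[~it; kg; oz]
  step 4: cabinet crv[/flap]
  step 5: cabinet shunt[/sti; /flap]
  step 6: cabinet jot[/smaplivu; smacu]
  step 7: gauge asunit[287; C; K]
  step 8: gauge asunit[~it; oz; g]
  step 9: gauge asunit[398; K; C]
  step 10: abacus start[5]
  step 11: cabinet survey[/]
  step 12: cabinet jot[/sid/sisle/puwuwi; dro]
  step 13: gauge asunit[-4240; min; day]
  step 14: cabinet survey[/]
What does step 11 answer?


I invoke cabinet crv passing /sid/gocrimo: ok.
I invoke gauge asunit passing -6355, mm, m, yielding -1271/200.
Calling gauge asunit passing ~it, kg, oz, and see -10168000000/45359237.
I call cabinet crv passing /flap, → ok.
I use cabinet shunt passing /sti, /flap, and observe ToolError: exists.
I run cabinet jot passing /smaplivu, smacu, yielding created.
Then gauge asunit passing 287, C, K, giving 11203/20.
I call gauge asunit passing ~it, oz, g, and observe 508159532111/32000000.
I invoke gauge asunit passing 398, K, C: 2497/20.
I call abacus start passing 5, and get 5.
Invoking cabinet survey passing /, → [flap/, sid/, smaplivu, sti].
Calling cabinet jot passing /sid/sisle/puwuwi, dro, and observe overwrote.
Calling gauge asunit passing -4240, min, day, yielding -53/18.
I call cabinet survey passing /, yielding [flap/, sid/, smaplivu, sti].

Answer: [flap/, sid/, smaplivu, sti]


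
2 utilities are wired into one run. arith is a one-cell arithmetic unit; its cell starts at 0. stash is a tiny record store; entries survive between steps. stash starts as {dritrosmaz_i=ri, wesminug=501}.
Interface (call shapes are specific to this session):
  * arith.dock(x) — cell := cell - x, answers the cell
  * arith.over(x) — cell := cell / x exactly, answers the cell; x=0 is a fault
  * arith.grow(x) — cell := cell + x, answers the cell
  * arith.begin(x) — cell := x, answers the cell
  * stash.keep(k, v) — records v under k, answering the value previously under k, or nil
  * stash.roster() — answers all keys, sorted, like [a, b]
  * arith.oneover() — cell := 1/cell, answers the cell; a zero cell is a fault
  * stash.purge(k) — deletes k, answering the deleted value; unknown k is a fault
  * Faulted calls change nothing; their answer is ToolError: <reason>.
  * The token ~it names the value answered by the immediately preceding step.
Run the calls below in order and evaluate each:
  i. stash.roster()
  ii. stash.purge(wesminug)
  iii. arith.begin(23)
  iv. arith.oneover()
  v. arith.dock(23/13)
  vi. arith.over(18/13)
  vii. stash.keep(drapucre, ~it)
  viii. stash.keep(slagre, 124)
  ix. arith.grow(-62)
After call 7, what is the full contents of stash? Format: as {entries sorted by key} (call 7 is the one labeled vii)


Answer: {drapucre=-86/69, dritrosmaz_i=ri}

Derivation:
CALL roster[]
RET  [dritrosmaz_i, wesminug]
CALL purge[k='wesminug']
RET  501
CALL begin[x='23']
RET  23
CALL oneover[]
RET  1/23
CALL dock[x='23/13']
RET  -516/299
CALL over[x='18/13']
RET  -86/69
CALL keep[k='drapucre'; v='~it']
RET  nil
CALL keep[k='slagre'; v='124']
RET  nil
CALL grow[x='-62']
RET  -4364/69


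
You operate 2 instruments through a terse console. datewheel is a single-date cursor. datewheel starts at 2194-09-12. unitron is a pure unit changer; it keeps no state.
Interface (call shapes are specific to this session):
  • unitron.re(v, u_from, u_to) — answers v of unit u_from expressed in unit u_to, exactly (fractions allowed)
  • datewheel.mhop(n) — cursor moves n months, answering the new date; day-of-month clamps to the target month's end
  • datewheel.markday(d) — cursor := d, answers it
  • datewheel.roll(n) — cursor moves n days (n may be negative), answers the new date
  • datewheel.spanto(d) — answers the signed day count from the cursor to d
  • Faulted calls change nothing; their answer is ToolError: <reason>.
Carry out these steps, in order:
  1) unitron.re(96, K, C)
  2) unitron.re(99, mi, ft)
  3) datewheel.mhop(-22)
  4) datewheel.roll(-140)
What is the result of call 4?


Calling unitron.re on v='96', u_from='K', u_to='C', — result: -3543/20.
Calling unitron.re on v='99', u_from='mi', u_to='ft', — result: 522720.
Now I run datewheel.mhop on n='-22', yielding 2192-11-12.
Calling datewheel.roll on n='-140', — result: 2192-06-25.

Answer: 2192-06-25
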